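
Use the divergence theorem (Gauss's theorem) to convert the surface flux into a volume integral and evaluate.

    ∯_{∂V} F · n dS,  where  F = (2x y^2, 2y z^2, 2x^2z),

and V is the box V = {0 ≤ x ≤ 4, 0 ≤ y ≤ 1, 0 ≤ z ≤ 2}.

By the divergence theorem,

    ∯_{∂V} F · n dS = ∭_V (∇ · F) dV.

Compute the divergence:
    ∇ · F = ∂F_x/∂x + ∂F_y/∂y + ∂F_z/∂z = 2y^2 + 2z^2 + 2x^2 = 2x^2 + 2y^2 + 2z^2.

V is a rectangular box, so dV = dx dy dz with 0 ≤ x ≤ 4, 0 ≤ y ≤ 1, 0 ≤ z ≤ 2.

Integrate (2x^2 + 2y^2 + 2z^2) over V as an iterated integral:

    ∭_V (∇·F) dV = ∫_0^{4} ∫_0^{1} ∫_0^{2} (2x^2 + 2y^2 + 2z^2) dz dy dx.

Inner (z from 0 to 2): 4x^2 + 4y^2 + 16/3.
Middle (y from 0 to 1): 4x^2 + 20/3.
Outer (x from 0 to 4): 112.

Therefore ∯_{∂V} F · n dS = 112.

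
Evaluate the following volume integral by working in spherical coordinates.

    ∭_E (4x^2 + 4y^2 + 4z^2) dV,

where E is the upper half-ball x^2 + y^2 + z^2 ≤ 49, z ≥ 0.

In spherical coordinates, x = ρ sin(φ) cos(θ), y = ρ sin(φ) sin(θ), z = ρ cos(φ), and dV = ρ^2 sin(φ) dρ dφ dθ.

The integrand becomes 4ρ^2, so

    ∭_E (4x^2 + 4y^2 + 4z^2) dV = ∫_{0}^{2π} ∫_{0}^{π/2} ∫_{0}^{7} (4ρ^2) · ρ^2 sin(φ) dρ dφ dθ.

Inner (ρ): 67228sin(φ)/5.
Middle (φ): 67228/5.
Outer (θ): 134456π/5.

Therefore the triple integral equals 134456π/5.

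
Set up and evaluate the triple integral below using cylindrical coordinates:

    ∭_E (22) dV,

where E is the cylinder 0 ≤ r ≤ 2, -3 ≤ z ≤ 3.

In cylindrical coordinates, x = r cos(θ), y = r sin(θ), z = z, and dV = r dr dθ dz.

The integrand becomes 22, so

    ∭_E (22) dV = ∫_{0}^{2π} ∫_{0}^{2} ∫_{-3}^{3} (22) · r dz dr dθ.

Inner (z): 132r.
Middle (r from 0 to 2): 264.
Outer (θ): 528π.

Therefore the triple integral equals 528π.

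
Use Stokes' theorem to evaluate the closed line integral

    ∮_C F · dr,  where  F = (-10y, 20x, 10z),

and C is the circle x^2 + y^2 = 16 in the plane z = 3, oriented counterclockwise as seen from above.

Let S be the flat disk x^2 + y^2 ≤ 16 in the plane z = 3, with upward unit normal n̂ = ẑ. By Stokes' theorem,

    ∮_C F · dr = ∬_S (∇ × F) · n̂ dS = ∬_D (curl F)_z dA,

where D is the disk x^2 + y^2 ≤ 16.

Compute the curl of F = (-10y, 20x, 10z):
    (∇ × F)_x = ∂F_z/∂y - ∂F_y/∂z = 0,
    (∇ × F)_y = ∂F_x/∂z - ∂F_z/∂x = 0,
    (∇ × F)_z = ∂F_y/∂x - ∂F_x/∂y = 30.

On z = 3, (curl F)_z = 30.

Convert to polar (x = r cos θ, y = r sin θ, dA = r dr dθ); the integrand becomes 30, so

    ∬_D (curl F)_z dA = ∫_0^{2π} ∫_0^{4} (30) · r dr dθ.

Inner (r from 0 to 4): 240.
Outer (θ from 0 to 2π): 480π.

Therefore ∮_C F · dr = 480π.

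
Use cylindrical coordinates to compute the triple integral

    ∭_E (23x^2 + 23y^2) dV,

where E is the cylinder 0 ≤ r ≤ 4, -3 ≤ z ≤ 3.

In cylindrical coordinates, x = r cos(θ), y = r sin(θ), z = z, and dV = r dr dθ dz.

The integrand becomes 23r^2, so

    ∭_E (23x^2 + 23y^2) dV = ∫_{0}^{2π} ∫_{0}^{4} ∫_{-3}^{3} (23r^2) · r dz dr dθ.

Inner (z): 138r^3.
Middle (r from 0 to 4): 8832.
Outer (θ): 17664π.

Therefore the triple integral equals 17664π.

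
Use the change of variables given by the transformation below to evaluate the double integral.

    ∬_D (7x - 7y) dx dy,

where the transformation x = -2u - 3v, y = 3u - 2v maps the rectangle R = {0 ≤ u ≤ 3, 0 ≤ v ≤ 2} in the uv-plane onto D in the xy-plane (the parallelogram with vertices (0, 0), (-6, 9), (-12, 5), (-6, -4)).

Compute the Jacobian determinant of (x, y) with respect to (u, v):

    ∂(x,y)/∂(u,v) = | -2  -3 | = (-2)(-2) - (-3)(3) = 13.
                   | 3  -2 |

Its absolute value is |J| = 13 (the area scaling factor).

Substituting x = -2u - 3v, y = 3u - 2v into the integrand,

    7x - 7y → -35u - 7v,

so the integral becomes

    ∬_R (-35u - 7v) · |J| du dv = ∫_0^3 ∫_0^2 (-455u - 91v) dv du.

Inner (v): -910u - 182.
Outer (u): -4641.

Therefore ∬_D (7x - 7y) dx dy = -4641.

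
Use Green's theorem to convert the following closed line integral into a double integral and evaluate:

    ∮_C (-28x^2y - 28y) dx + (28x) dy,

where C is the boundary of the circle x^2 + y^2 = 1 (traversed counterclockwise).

Green's theorem converts the closed line integral into a double integral over the enclosed region D:

    ∮_C P dx + Q dy = ∬_D (∂Q/∂x - ∂P/∂y) dA.

Here P = -28x^2y - 28y, Q = 28x, so

    ∂Q/∂x = 28,    ∂P/∂y = -28x^2 - 28,
    ∂Q/∂x - ∂P/∂y = 28x^2 + 56.

D is the region x^2 + y^2 ≤ 1. Evaluating the double integral:

In polar coordinates (x = r cos θ, y = r sin θ, dA = r dr dθ) the integrand becomes 28r^2cos(θ)^2 + 56, so

    ∬_D (28x^2 + 56) dA = ∫_0^{2π} ∫_0^{1} (28r^2cos(θ)^2 + 56) · r dr dθ.

Inner (r from 0 to 1): 7cos(θ)^2 + 28.
Outer (θ from 0 to 2π): 63π.

Therefore ∮_C P dx + Q dy = 63π.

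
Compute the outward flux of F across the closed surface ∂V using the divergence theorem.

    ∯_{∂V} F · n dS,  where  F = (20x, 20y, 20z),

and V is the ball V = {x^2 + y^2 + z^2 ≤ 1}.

By the divergence theorem,

    ∯_{∂V} F · n dS = ∭_V (∇ · F) dV.

Compute the divergence:
    ∇ · F = ∂F_x/∂x + ∂F_y/∂y + ∂F_z/∂z = 20 + 20 + 20 = 60.

In spherical coordinates, x = ρ sin(φ) cos(θ), y = ρ sin(φ) sin(θ), z = ρ cos(φ), dV = ρ^2 sin(φ) dρ dφ dθ, with 0 ≤ ρ ≤ 1, 0 ≤ φ ≤ π, 0 ≤ θ ≤ 2π.

The integrand, after substitution and multiplying by the volume element, becomes (60) · ρ^2 sin(φ), so

    ∭_V (∇·F) dV = ∫_0^{2π} ∫_0^{π} ∫_0^{1} (60) · ρ^2 sin(φ) dρ dφ dθ.

Inner (ρ from 0 to 1): 20sin(φ).
Middle (φ from 0 to π): 40.
Outer (θ from 0 to 2π): 80π.

Therefore ∯_{∂V} F · n dS = 80π.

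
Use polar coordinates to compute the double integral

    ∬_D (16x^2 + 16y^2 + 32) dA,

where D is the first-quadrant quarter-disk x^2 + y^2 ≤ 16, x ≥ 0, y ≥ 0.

The region D is 0 ≤ r ≤ 4, 0 ≤ θ ≤ π/2 in polar coordinates, where x = r cos(θ), y = r sin(θ), and dA = r dr dθ.

Under the substitution, the integrand becomes 16r^2 + 32, so

    ∬_D (16x^2 + 16y^2 + 32) dA = ∫_{0}^{π/2} ∫_{0}^{4} (16r^2 + 32) · r dr dθ.

Inner integral (in r): ∫_{0}^{4} (16r^2 + 32) · r dr = 1280.

Outer integral (in θ): ∫_{0}^{π/2} (1280) dθ = 640π.

Therefore ∬_D (16x^2 + 16y^2 + 32) dA = 640π.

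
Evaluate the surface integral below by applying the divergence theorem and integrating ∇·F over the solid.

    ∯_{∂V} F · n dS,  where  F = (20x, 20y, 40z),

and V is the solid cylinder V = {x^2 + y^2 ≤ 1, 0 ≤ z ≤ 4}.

By the divergence theorem,

    ∯_{∂V} F · n dS = ∭_V (∇ · F) dV.

Compute the divergence:
    ∇ · F = ∂F_x/∂x + ∂F_y/∂y + ∂F_z/∂z = 20 + 20 + 40 = 80.

In cylindrical coordinates, x = r cos(θ), y = r sin(θ), z = z, dV = r dr dθ dz, with 0 ≤ r ≤ 1, 0 ≤ θ ≤ 2π, 0 ≤ z ≤ 4.

The integrand, after substitution and multiplying by the volume element, becomes (80) · r, so

    ∭_V (∇·F) dV = ∫_0^{2π} ∫_0^{1} ∫_0^{4} (80) · r dz dr dθ.

Inner (z from 0 to 4): 320r.
Middle (r from 0 to 1): 160.
Outer (θ from 0 to 2π): 320π.

Therefore ∯_{∂V} F · n dS = 320π.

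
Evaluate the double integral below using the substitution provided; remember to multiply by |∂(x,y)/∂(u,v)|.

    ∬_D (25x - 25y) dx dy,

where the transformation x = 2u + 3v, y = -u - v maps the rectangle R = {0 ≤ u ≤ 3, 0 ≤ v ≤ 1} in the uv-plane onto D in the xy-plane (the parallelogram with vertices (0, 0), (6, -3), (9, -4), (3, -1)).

Compute the Jacobian determinant of (x, y) with respect to (u, v):

    ∂(x,y)/∂(u,v) = | 2  3 | = (2)(-1) - (3)(-1) = 1.
                   | -1  -1 |

Its absolute value is |J| = 1 (the area scaling factor).

Substituting x = 2u + 3v, y = -u - v into the integrand,

    25x - 25y → 75u + 100v,

so the integral becomes

    ∬_R (75u + 100v) · |J| du dv = ∫_0^3 ∫_0^1 (75u + 100v) dv du.

Inner (v): 75u + 50.
Outer (u): 975/2.

Therefore ∬_D (25x - 25y) dx dy = 975/2.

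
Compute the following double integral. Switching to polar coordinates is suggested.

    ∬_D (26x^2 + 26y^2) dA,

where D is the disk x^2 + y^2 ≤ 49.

The region D is 0 ≤ r ≤ 7, 0 ≤ θ ≤ 2π in polar coordinates, where x = r cos(θ), y = r sin(θ), and dA = r dr dθ.

Under the substitution, the integrand becomes 26r^2, so

    ∬_D (26x^2 + 26y^2) dA = ∫_{0}^{2π} ∫_{0}^{7} (26r^2) · r dr dθ.

Inner integral (in r): ∫_{0}^{7} (26r^2) · r dr = 31213/2.

Outer integral (in θ): ∫_{0}^{2π} (31213/2) dθ = 31213π.

Therefore ∬_D (26x^2 + 26y^2) dA = 31213π.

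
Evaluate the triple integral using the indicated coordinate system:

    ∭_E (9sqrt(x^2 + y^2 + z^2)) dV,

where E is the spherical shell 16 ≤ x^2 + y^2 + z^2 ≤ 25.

In spherical coordinates, x = ρ sin(φ) cos(θ), y = ρ sin(φ) sin(θ), z = ρ cos(φ), and dV = ρ^2 sin(φ) dρ dφ dθ.

The integrand becomes 9ρ, so

    ∭_E (9sqrt(x^2 + y^2 + z^2)) dV = ∫_{0}^{2π} ∫_{0}^{π} ∫_{4}^{5} (9ρ) · ρ^2 sin(φ) dρ dφ dθ.

Inner (ρ): 3321sin(φ)/4.
Middle (φ): 3321/2.
Outer (θ): 3321π.

Therefore the triple integral equals 3321π.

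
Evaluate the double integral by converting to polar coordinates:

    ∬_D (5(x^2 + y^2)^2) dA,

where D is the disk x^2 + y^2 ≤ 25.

The region D is 0 ≤ r ≤ 5, 0 ≤ θ ≤ 2π in polar coordinates, where x = r cos(θ), y = r sin(θ), and dA = r dr dθ.

Under the substitution, the integrand becomes 5r^4, so

    ∬_D (5(x^2 + y^2)^2) dA = ∫_{0}^{2π} ∫_{0}^{5} (5r^4) · r dr dθ.

Inner integral (in r): ∫_{0}^{5} (5r^4) · r dr = 78125/6.

Outer integral (in θ): ∫_{0}^{2π} (78125/6) dθ = 78125π/3.

Therefore ∬_D (5(x^2 + y^2)^2) dA = 78125π/3.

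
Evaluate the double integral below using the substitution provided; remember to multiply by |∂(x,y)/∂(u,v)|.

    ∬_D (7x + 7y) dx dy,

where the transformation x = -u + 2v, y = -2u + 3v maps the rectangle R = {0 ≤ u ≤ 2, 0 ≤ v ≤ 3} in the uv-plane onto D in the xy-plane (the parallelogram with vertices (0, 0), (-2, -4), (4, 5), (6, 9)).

Compute the Jacobian determinant of (x, y) with respect to (u, v):

    ∂(x,y)/∂(u,v) = | -1  2 | = (-1)(3) - (2)(-2) = 1.
                   | -2  3 |

Its absolute value is |J| = 1 (the area scaling factor).

Substituting x = -u + 2v, y = -2u + 3v into the integrand,

    7x + 7y → -21u + 35v,

so the integral becomes

    ∬_R (-21u + 35v) · |J| du dv = ∫_0^2 ∫_0^3 (-21u + 35v) dv du.

Inner (v): 315/2 - 63u.
Outer (u): 189.

Therefore ∬_D (7x + 7y) dx dy = 189.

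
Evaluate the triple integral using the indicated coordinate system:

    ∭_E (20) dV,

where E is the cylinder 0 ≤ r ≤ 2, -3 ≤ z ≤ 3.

In cylindrical coordinates, x = r cos(θ), y = r sin(θ), z = z, and dV = r dr dθ dz.

The integrand becomes 20, so

    ∭_E (20) dV = ∫_{0}^{2π} ∫_{0}^{2} ∫_{-3}^{3} (20) · r dz dr dθ.

Inner (z): 120r.
Middle (r from 0 to 2): 240.
Outer (θ): 480π.

Therefore the triple integral equals 480π.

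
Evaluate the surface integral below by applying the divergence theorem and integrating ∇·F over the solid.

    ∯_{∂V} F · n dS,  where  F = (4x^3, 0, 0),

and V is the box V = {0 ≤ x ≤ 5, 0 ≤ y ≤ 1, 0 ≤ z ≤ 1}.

By the divergence theorem,

    ∯_{∂V} F · n dS = ∭_V (∇ · F) dV.

Compute the divergence:
    ∇ · F = ∂F_x/∂x + ∂F_y/∂y + ∂F_z/∂z = 12x^2 + 0 + 0 = 12x^2.

V is a rectangular box, so dV = dx dy dz with 0 ≤ x ≤ 5, 0 ≤ y ≤ 1, 0 ≤ z ≤ 1.

Integrate (12x^2) over V as an iterated integral:

    ∭_V (∇·F) dV = ∫_0^{5} ∫_0^{1} ∫_0^{1} (12x^2) dz dy dx.

Inner (z from 0 to 1): 12x^2.
Middle (y from 0 to 1): 12x^2.
Outer (x from 0 to 5): 500.

Therefore ∯_{∂V} F · n dS = 500.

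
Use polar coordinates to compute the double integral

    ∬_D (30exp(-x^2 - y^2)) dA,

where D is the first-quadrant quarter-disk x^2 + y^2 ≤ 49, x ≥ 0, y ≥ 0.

The region D is 0 ≤ r ≤ 7, 0 ≤ θ ≤ π/2 in polar coordinates, where x = r cos(θ), y = r sin(θ), and dA = r dr dθ.

Under the substitution, the integrand becomes 30exp(-r^2), so

    ∬_D (30exp(-x^2 - y^2)) dA = ∫_{0}^{π/2} ∫_{0}^{7} (30exp(-r^2)) · r dr dθ.

Inner integral (in r): ∫_{0}^{7} (30exp(-r^2)) · r dr = 15 - 15exp(-49).

Outer integral (in θ): ∫_{0}^{π/2} (15 - 15exp(-49)) dθ = -15π (1 - exp(49))exp(-49)/2.

Therefore ∬_D (30exp(-x^2 - y^2)) dA = -15π (1 - exp(49))exp(-49)/2.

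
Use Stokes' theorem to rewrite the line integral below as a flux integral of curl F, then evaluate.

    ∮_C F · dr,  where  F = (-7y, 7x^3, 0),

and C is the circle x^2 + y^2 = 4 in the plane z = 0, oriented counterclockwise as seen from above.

Let S be the flat disk x^2 + y^2 ≤ 4 in the plane z = 0, with upward unit normal n̂ = ẑ. By Stokes' theorem,

    ∮_C F · dr = ∬_S (∇ × F) · n̂ dS = ∬_D (curl F)_z dA,

where D is the disk x^2 + y^2 ≤ 4.

Compute the curl of F = (-7y, 7x^3, 0):
    (∇ × F)_x = ∂F_z/∂y - ∂F_y/∂z = 0,
    (∇ × F)_y = ∂F_x/∂z - ∂F_z/∂x = 0,
    (∇ × F)_z = ∂F_y/∂x - ∂F_x/∂y = 21x^2 + 7.

On z = 0, (curl F)_z = 21x^2 + 7.

Convert to polar (x = r cos θ, y = r sin θ, dA = r dr dθ); the integrand becomes 21r^2cos(θ)^2 + 7, so

    ∬_D (curl F)_z dA = ∫_0^{2π} ∫_0^{2} (21r^2cos(θ)^2 + 7) · r dr dθ.

Inner (r from 0 to 2): 84cos(θ)^2 + 14.
Outer (θ from 0 to 2π): 112π.

Therefore ∮_C F · dr = 112π.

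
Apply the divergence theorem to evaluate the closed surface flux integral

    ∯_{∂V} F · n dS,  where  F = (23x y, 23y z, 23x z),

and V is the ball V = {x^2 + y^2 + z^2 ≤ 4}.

By the divergence theorem,

    ∯_{∂V} F · n dS = ∭_V (∇ · F) dV.

Compute the divergence:
    ∇ · F = ∂F_x/∂x + ∂F_y/∂y + ∂F_z/∂z = 23y + 23z + 23x = 23x + 23y + 23z.

In spherical coordinates, x = ρ sin(φ) cos(θ), y = ρ sin(φ) sin(θ), z = ρ cos(φ), dV = ρ^2 sin(φ) dρ dφ dθ, with 0 ≤ ρ ≤ 2, 0 ≤ φ ≤ π, 0 ≤ θ ≤ 2π.

The integrand, after substitution and multiplying by the volume element, becomes (23ρ (sqrt(2)sin(φ)sin(θ + π/4) + cos(φ))) · ρ^2 sin(φ), so

    ∭_V (∇·F) dV = ∫_0^{2π} ∫_0^{π} ∫_0^{2} (23ρ (sqrt(2)sin(φ)sin(θ + π/4) + cos(φ))) · ρ^2 sin(φ) dρ dφ dθ.

Inner (ρ from 0 to 2): 92(sqrt(2)sin(φ)sin(θ + π/4) + cos(φ))sin(φ).
Middle (φ from 0 to π): 46sqrt(2)π sin(θ + π/4).
Outer (θ from 0 to 2π): 0.

Therefore ∯_{∂V} F · n dS = 0.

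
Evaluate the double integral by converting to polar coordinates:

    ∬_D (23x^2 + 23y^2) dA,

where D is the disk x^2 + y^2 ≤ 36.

The region D is 0 ≤ r ≤ 6, 0 ≤ θ ≤ 2π in polar coordinates, where x = r cos(θ), y = r sin(θ), and dA = r dr dθ.

Under the substitution, the integrand becomes 23r^2, so

    ∬_D (23x^2 + 23y^2) dA = ∫_{0}^{2π} ∫_{0}^{6} (23r^2) · r dr dθ.

Inner integral (in r): ∫_{0}^{6} (23r^2) · r dr = 7452.

Outer integral (in θ): ∫_{0}^{2π} (7452) dθ = 14904π.

Therefore ∬_D (23x^2 + 23y^2) dA = 14904π.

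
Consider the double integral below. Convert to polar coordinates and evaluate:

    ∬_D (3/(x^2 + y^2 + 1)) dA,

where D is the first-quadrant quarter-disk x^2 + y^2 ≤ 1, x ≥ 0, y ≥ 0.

The region D is 0 ≤ r ≤ 1, 0 ≤ θ ≤ π/2 in polar coordinates, where x = r cos(θ), y = r sin(θ), and dA = r dr dθ.

Under the substitution, the integrand becomes 3/(r^2 + 1), so

    ∬_D (3/(x^2 + y^2 + 1)) dA = ∫_{0}^{π/2} ∫_{0}^{1} (3/(r^2 + 1)) · r dr dθ.

Inner integral (in r): ∫_{0}^{1} (3/(r^2 + 1)) · r dr = 3log(2)/2.

Outer integral (in θ): ∫_{0}^{π/2} (3log(2)/2) dθ = 3π log(2)/4.

Therefore ∬_D (3/(x^2 + y^2 + 1)) dA = 3π log(2)/4.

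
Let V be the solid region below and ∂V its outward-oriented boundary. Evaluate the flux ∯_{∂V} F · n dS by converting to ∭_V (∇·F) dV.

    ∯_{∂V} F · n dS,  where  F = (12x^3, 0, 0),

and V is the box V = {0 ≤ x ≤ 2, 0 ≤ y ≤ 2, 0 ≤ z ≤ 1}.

By the divergence theorem,

    ∯_{∂V} F · n dS = ∭_V (∇ · F) dV.

Compute the divergence:
    ∇ · F = ∂F_x/∂x + ∂F_y/∂y + ∂F_z/∂z = 36x^2 + 0 + 0 = 36x^2.

V is a rectangular box, so dV = dx dy dz with 0 ≤ x ≤ 2, 0 ≤ y ≤ 2, 0 ≤ z ≤ 1.

Integrate (36x^2) over V as an iterated integral:

    ∭_V (∇·F) dV = ∫_0^{2} ∫_0^{2} ∫_0^{1} (36x^2) dz dy dx.

Inner (z from 0 to 1): 36x^2.
Middle (y from 0 to 2): 72x^2.
Outer (x from 0 to 2): 192.

Therefore ∯_{∂V} F · n dS = 192.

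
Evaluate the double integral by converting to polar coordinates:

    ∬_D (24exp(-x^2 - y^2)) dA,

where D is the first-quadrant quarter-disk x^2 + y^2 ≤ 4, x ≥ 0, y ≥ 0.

The region D is 0 ≤ r ≤ 2, 0 ≤ θ ≤ π/2 in polar coordinates, where x = r cos(θ), y = r sin(θ), and dA = r dr dθ.

Under the substitution, the integrand becomes 24exp(-r^2), so

    ∬_D (24exp(-x^2 - y^2)) dA = ∫_{0}^{π/2} ∫_{0}^{2} (24exp(-r^2)) · r dr dθ.

Inner integral (in r): ∫_{0}^{2} (24exp(-r^2)) · r dr = 12 - 12exp(-4).

Outer integral (in θ): ∫_{0}^{π/2} (12 - 12exp(-4)) dθ = -6π exp(-4) + 6π.

Therefore ∬_D (24exp(-x^2 - y^2)) dA = -6π exp(-4) + 6π.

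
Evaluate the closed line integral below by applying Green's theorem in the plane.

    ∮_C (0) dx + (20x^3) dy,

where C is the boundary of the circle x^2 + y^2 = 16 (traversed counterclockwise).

Green's theorem converts the closed line integral into a double integral over the enclosed region D:

    ∮_C P dx + Q dy = ∬_D (∂Q/∂x - ∂P/∂y) dA.

Here P = 0, Q = 20x^3, so

    ∂Q/∂x = 60x^2,    ∂P/∂y = 0,
    ∂Q/∂x - ∂P/∂y = 60x^2.

D is the region x^2 + y^2 ≤ 16. Evaluating the double integral:

In polar coordinates (x = r cos θ, y = r sin θ, dA = r dr dθ) the integrand becomes 60r^2cos(θ)^2, so

    ∬_D (60x^2) dA = ∫_0^{2π} ∫_0^{4} (60r^2cos(θ)^2) · r dr dθ.

Inner (r from 0 to 4): 3840cos(θ)^2.
Outer (θ from 0 to 2π): 3840π.

Therefore ∮_C P dx + Q dy = 3840π.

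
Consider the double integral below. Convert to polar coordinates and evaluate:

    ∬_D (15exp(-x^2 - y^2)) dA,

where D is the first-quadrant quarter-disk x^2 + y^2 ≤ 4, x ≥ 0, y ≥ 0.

The region D is 0 ≤ r ≤ 2, 0 ≤ θ ≤ π/2 in polar coordinates, where x = r cos(θ), y = r sin(θ), and dA = r dr dθ.

Under the substitution, the integrand becomes 15exp(-r^2), so

    ∬_D (15exp(-x^2 - y^2)) dA = ∫_{0}^{π/2} ∫_{0}^{2} (15exp(-r^2)) · r dr dθ.

Inner integral (in r): ∫_{0}^{2} (15exp(-r^2)) · r dr = 15/2 - 15exp(-4)/2.

Outer integral (in θ): ∫_{0}^{π/2} (15/2 - 15exp(-4)/2) dθ = -15π (1 - exp(4))exp(-4)/4.

Therefore ∬_D (15exp(-x^2 - y^2)) dA = -15π (1 - exp(4))exp(-4)/4.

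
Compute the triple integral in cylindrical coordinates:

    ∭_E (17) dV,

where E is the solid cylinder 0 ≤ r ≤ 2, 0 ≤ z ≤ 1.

In cylindrical coordinates, x = r cos(θ), y = r sin(θ), z = z, and dV = r dr dθ dz.

The integrand becomes 17, so

    ∭_E (17) dV = ∫_{0}^{2π} ∫_{0}^{2} ∫_{0}^{1} (17) · r dz dr dθ.

Inner (z): 17r.
Middle (r from 0 to 2): 34.
Outer (θ): 68π.

Therefore the triple integral equals 68π.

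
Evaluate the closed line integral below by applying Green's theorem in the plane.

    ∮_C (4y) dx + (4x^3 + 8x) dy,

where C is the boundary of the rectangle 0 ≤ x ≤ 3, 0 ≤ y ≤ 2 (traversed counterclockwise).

Green's theorem converts the closed line integral into a double integral over the enclosed region D:

    ∮_C P dx + Q dy = ∬_D (∂Q/∂x - ∂P/∂y) dA.

Here P = 4y, Q = 4x^3 + 8x, so

    ∂Q/∂x = 12x^2 + 8,    ∂P/∂y = 4,
    ∂Q/∂x - ∂P/∂y = 12x^2 + 4.

D is the region 0 ≤ x ≤ 3, 0 ≤ y ≤ 2. Evaluating the double integral:

    ∬_D (12x^2 + 4) dA = ∫_0^{3} ∫_0^{2} (12x^2 + 4) dy dx.

Inner (y from 0 to 2): 24x^2 + 8.
Outer (x from 0 to 3): 240.

Therefore ∮_C P dx + Q dy = 240.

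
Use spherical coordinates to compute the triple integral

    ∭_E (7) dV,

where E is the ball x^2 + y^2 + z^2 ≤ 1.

In spherical coordinates, x = ρ sin(φ) cos(θ), y = ρ sin(φ) sin(θ), z = ρ cos(φ), and dV = ρ^2 sin(φ) dρ dφ dθ.

The integrand becomes 7, so

    ∭_E (7) dV = ∫_{0}^{2π} ∫_{0}^{π} ∫_{0}^{1} (7) · ρ^2 sin(φ) dρ dφ dθ.

Inner (ρ): 7sin(φ)/3.
Middle (φ): 14/3.
Outer (θ): 28π/3.

Therefore the triple integral equals 28π/3.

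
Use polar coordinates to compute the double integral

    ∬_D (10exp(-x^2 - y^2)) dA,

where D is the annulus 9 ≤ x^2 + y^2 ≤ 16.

The region D is 3 ≤ r ≤ 4, 0 ≤ θ ≤ 2π in polar coordinates, where x = r cos(θ), y = r sin(θ), and dA = r dr dθ.

Under the substitution, the integrand becomes 10exp(-r^2), so

    ∬_D (10exp(-x^2 - y^2)) dA = ∫_{0}^{2π} ∫_{3}^{4} (10exp(-r^2)) · r dr dθ.

Inner integral (in r): ∫_{3}^{4} (10exp(-r^2)) · r dr = -(5 - 5exp(7))exp(-16).

Outer integral (in θ): ∫_{0}^{2π} (-(5 - 5exp(7))exp(-16)) dθ = -10π (1 - exp(7))exp(-16).

Therefore ∬_D (10exp(-x^2 - y^2)) dA = -10π (1 - exp(7))exp(-16).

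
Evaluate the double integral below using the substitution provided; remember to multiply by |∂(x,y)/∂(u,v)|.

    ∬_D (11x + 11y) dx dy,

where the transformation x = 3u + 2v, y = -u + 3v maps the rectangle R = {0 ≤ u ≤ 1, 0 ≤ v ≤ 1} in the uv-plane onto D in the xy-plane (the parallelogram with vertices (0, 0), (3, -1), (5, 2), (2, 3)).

Compute the Jacobian determinant of (x, y) with respect to (u, v):

    ∂(x,y)/∂(u,v) = | 3  2 | = (3)(3) - (2)(-1) = 11.
                   | -1  3 |

Its absolute value is |J| = 11 (the area scaling factor).

Substituting x = 3u + 2v, y = -u + 3v into the integrand,

    11x + 11y → 22u + 55v,

so the integral becomes

    ∬_R (22u + 55v) · |J| du dv = ∫_0^1 ∫_0^1 (242u + 605v) dv du.

Inner (v): 242u + 605/2.
Outer (u): 847/2.

Therefore ∬_D (11x + 11y) dx dy = 847/2.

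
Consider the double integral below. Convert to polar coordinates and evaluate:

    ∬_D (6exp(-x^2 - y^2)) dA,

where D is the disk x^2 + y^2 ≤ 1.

The region D is 0 ≤ r ≤ 1, 0 ≤ θ ≤ 2π in polar coordinates, where x = r cos(θ), y = r sin(θ), and dA = r dr dθ.

Under the substitution, the integrand becomes 6exp(-r^2), so

    ∬_D (6exp(-x^2 - y^2)) dA = ∫_{0}^{2π} ∫_{0}^{1} (6exp(-r^2)) · r dr dθ.

Inner integral (in r): ∫_{0}^{1} (6exp(-r^2)) · r dr = 3 - 3exp(-1).

Outer integral (in θ): ∫_{0}^{2π} (3 - 3exp(-1)) dθ = -6π exp(-1) + 6π.

Therefore ∬_D (6exp(-x^2 - y^2)) dA = -6π exp(-1) + 6π.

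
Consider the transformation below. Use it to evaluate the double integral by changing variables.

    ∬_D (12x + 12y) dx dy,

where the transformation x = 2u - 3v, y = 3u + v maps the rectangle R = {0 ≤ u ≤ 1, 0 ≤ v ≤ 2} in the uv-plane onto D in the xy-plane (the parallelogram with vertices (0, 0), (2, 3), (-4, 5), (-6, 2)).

Compute the Jacobian determinant of (x, y) with respect to (u, v):

    ∂(x,y)/∂(u,v) = | 2  -3 | = (2)(1) - (-3)(3) = 11.
                   | 3  1 |

Its absolute value is |J| = 11 (the area scaling factor).

Substituting x = 2u - 3v, y = 3u + v into the integrand,

    12x + 12y → 60u - 24v,

so the integral becomes

    ∬_R (60u - 24v) · |J| du dv = ∫_0^1 ∫_0^2 (660u - 264v) dv du.

Inner (v): 1320u - 528.
Outer (u): 132.

Therefore ∬_D (12x + 12y) dx dy = 132.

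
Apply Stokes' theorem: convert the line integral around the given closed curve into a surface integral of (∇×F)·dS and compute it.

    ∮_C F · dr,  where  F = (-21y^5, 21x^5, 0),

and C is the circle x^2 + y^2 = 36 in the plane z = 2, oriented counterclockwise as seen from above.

Let S be the flat disk x^2 + y^2 ≤ 36 in the plane z = 2, with upward unit normal n̂ = ẑ. By Stokes' theorem,

    ∮_C F · dr = ∬_S (∇ × F) · n̂ dS = ∬_D (curl F)_z dA,

where D is the disk x^2 + y^2 ≤ 36.

Compute the curl of F = (-21y^5, 21x^5, 0):
    (∇ × F)_x = ∂F_z/∂y - ∂F_y/∂z = 0,
    (∇ × F)_y = ∂F_x/∂z - ∂F_z/∂x = 0,
    (∇ × F)_z = ∂F_y/∂x - ∂F_x/∂y = 105x^4 + 105y^4.

On z = 2, (curl F)_z = 105x^4 + 105y^4.

Convert to polar (x = r cos θ, y = r sin θ, dA = r dr dθ); the integrand becomes 105r^4(sin(θ)^4 + cos(θ)^4), so

    ∬_D (curl F)_z dA = ∫_0^{2π} ∫_0^{6} (105r^4(sin(θ)^4 + cos(θ)^4)) · r dr dθ.

Inner (r from 0 to 6): 816480sin(θ)^4 + 816480cos(θ)^4.
Outer (θ from 0 to 2π): 1224720π.

Therefore ∮_C F · dr = 1224720π.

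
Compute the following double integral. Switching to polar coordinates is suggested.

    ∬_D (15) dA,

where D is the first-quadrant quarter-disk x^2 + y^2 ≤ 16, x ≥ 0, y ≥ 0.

The region D is 0 ≤ r ≤ 4, 0 ≤ θ ≤ π/2 in polar coordinates, where x = r cos(θ), y = r sin(θ), and dA = r dr dθ.

Under the substitution, the integrand becomes 15, so

    ∬_D (15) dA = ∫_{0}^{π/2} ∫_{0}^{4} (15) · r dr dθ.

Inner integral (in r): ∫_{0}^{4} (15) · r dr = 120.

Outer integral (in θ): ∫_{0}^{π/2} (120) dθ = 60π.

Therefore ∬_D (15) dA = 60π.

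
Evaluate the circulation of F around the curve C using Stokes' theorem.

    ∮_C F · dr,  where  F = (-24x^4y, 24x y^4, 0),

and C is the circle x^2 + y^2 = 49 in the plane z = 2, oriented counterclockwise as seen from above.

Let S be the flat disk x^2 + y^2 ≤ 49 in the plane z = 2, with upward unit normal n̂ = ẑ. By Stokes' theorem,

    ∮_C F · dr = ∬_S (∇ × F) · n̂ dS = ∬_D (curl F)_z dA,

where D is the disk x^2 + y^2 ≤ 49.

Compute the curl of F = (-24x^4y, 24x y^4, 0):
    (∇ × F)_x = ∂F_z/∂y - ∂F_y/∂z = 0,
    (∇ × F)_y = ∂F_x/∂z - ∂F_z/∂x = 0,
    (∇ × F)_z = ∂F_y/∂x - ∂F_x/∂y = 24x^4 + 24y^4.

On z = 2, (curl F)_z = 24x^4 + 24y^4.

Convert to polar (x = r cos θ, y = r sin θ, dA = r dr dθ); the integrand becomes 24r^4(sin(θ)^4 + cos(θ)^4), so

    ∬_D (curl F)_z dA = ∫_0^{2π} ∫_0^{7} (24r^4(sin(θ)^4 + cos(θ)^4)) · r dr dθ.

Inner (r from 0 to 7): 470596sin(θ)^4 + 470596cos(θ)^4.
Outer (θ from 0 to 2π): 705894π.

Therefore ∮_C F · dr = 705894π.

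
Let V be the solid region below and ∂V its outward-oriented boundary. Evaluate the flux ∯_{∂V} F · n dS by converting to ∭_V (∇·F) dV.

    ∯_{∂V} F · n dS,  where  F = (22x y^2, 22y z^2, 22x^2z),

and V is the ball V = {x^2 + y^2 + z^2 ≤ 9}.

By the divergence theorem,

    ∯_{∂V} F · n dS = ∭_V (∇ · F) dV.

Compute the divergence:
    ∇ · F = ∂F_x/∂x + ∂F_y/∂y + ∂F_z/∂z = 22y^2 + 22z^2 + 22x^2 = 22x^2 + 22y^2 + 22z^2.

In spherical coordinates, x = ρ sin(φ) cos(θ), y = ρ sin(φ) sin(θ), z = ρ cos(φ), dV = ρ^2 sin(φ) dρ dφ dθ, with 0 ≤ ρ ≤ 3, 0 ≤ φ ≤ π, 0 ≤ θ ≤ 2π.

The integrand, after substitution and multiplying by the volume element, becomes (22ρ^2) · ρ^2 sin(φ), so

    ∭_V (∇·F) dV = ∫_0^{2π} ∫_0^{π} ∫_0^{3} (22ρ^2) · ρ^2 sin(φ) dρ dφ dθ.

Inner (ρ from 0 to 3): 5346sin(φ)/5.
Middle (φ from 0 to π): 10692/5.
Outer (θ from 0 to 2π): 21384π/5.

Therefore ∯_{∂V} F · n dS = 21384π/5.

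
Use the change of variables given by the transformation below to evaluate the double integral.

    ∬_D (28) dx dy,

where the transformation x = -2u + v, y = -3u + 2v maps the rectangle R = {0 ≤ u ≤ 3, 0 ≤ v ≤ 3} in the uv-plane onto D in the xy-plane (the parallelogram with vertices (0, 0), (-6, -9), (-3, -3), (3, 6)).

Compute the Jacobian determinant of (x, y) with respect to (u, v):

    ∂(x,y)/∂(u,v) = | -2  1 | = (-2)(2) - (1)(-3) = -1.
                   | -3  2 |

Its absolute value is |J| = 1 (the area scaling factor).

Substituting x = -2u + v, y = -3u + 2v into the integrand,

    28 → 28,

so the integral becomes

    ∬_R (28) · |J| du dv = ∫_0^3 ∫_0^3 (28) dv du.

Inner (v): 84.
Outer (u): 252.

Therefore ∬_D (28) dx dy = 252.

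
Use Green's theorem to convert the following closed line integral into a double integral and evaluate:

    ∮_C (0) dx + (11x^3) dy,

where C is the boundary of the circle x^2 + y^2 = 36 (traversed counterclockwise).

Green's theorem converts the closed line integral into a double integral over the enclosed region D:

    ∮_C P dx + Q dy = ∬_D (∂Q/∂x - ∂P/∂y) dA.

Here P = 0, Q = 11x^3, so

    ∂Q/∂x = 33x^2,    ∂P/∂y = 0,
    ∂Q/∂x - ∂P/∂y = 33x^2.

D is the region x^2 + y^2 ≤ 36. Evaluating the double integral:

In polar coordinates (x = r cos θ, y = r sin θ, dA = r dr dθ) the integrand becomes 33r^2cos(θ)^2, so

    ∬_D (33x^2) dA = ∫_0^{2π} ∫_0^{6} (33r^2cos(θ)^2) · r dr dθ.

Inner (r from 0 to 6): 10692cos(θ)^2.
Outer (θ from 0 to 2π): 10692π.

Therefore ∮_C P dx + Q dy = 10692π.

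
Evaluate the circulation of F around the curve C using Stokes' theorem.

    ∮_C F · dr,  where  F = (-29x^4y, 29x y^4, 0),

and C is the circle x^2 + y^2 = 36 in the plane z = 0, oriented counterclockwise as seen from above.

Let S be the flat disk x^2 + y^2 ≤ 36 in the plane z = 0, with upward unit normal n̂ = ẑ. By Stokes' theorem,

    ∮_C F · dr = ∬_S (∇ × F) · n̂ dS = ∬_D (curl F)_z dA,

where D is the disk x^2 + y^2 ≤ 36.

Compute the curl of F = (-29x^4y, 29x y^4, 0):
    (∇ × F)_x = ∂F_z/∂y - ∂F_y/∂z = 0,
    (∇ × F)_y = ∂F_x/∂z - ∂F_z/∂x = 0,
    (∇ × F)_z = ∂F_y/∂x - ∂F_x/∂y = 29x^4 + 29y^4.

On z = 0, (curl F)_z = 29x^4 + 29y^4.

Convert to polar (x = r cos θ, y = r sin θ, dA = r dr dθ); the integrand becomes 29r^4(sin(θ)^4 + cos(θ)^4), so

    ∬_D (curl F)_z dA = ∫_0^{2π} ∫_0^{6} (29r^4(sin(θ)^4 + cos(θ)^4)) · r dr dθ.

Inner (r from 0 to 6): 225504sin(θ)^4 + 225504cos(θ)^4.
Outer (θ from 0 to 2π): 338256π.

Therefore ∮_C F · dr = 338256π.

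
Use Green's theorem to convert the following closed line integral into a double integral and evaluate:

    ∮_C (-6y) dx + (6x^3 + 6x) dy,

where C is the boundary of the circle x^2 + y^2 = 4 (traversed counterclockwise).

Green's theorem converts the closed line integral into a double integral over the enclosed region D:

    ∮_C P dx + Q dy = ∬_D (∂Q/∂x - ∂P/∂y) dA.

Here P = -6y, Q = 6x^3 + 6x, so

    ∂Q/∂x = 18x^2 + 6,    ∂P/∂y = -6,
    ∂Q/∂x - ∂P/∂y = 18x^2 + 12.

D is the region x^2 + y^2 ≤ 4. Evaluating the double integral:

In polar coordinates (x = r cos θ, y = r sin θ, dA = r dr dθ) the integrand becomes 18r^2cos(θ)^2 + 12, so

    ∬_D (18x^2 + 12) dA = ∫_0^{2π} ∫_0^{2} (18r^2cos(θ)^2 + 12) · r dr dθ.

Inner (r from 0 to 2): 72cos(θ)^2 + 24.
Outer (θ from 0 to 2π): 120π.

Therefore ∮_C P dx + Q dy = 120π.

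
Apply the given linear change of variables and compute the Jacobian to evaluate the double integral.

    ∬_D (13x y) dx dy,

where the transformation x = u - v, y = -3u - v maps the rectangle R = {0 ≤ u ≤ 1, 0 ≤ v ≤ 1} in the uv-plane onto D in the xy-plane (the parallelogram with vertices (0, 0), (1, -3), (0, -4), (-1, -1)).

Compute the Jacobian determinant of (x, y) with respect to (u, v):

    ∂(x,y)/∂(u,v) = | 1  -1 | = (1)(-1) - (-1)(-3) = -4.
                   | -3  -1 |

Its absolute value is |J| = 4 (the area scaling factor).

Substituting x = u - v, y = -3u - v into the integrand,

    13x y → -39u^2 + 26u v + 13v^2,

so the integral becomes

    ∬_R (-39u^2 + 26u v + 13v^2) · |J| du dv = ∫_0^1 ∫_0^1 (-156u^2 + 104u v + 52v^2) dv du.

Inner (v): -156u^2 + 52u + 52/3.
Outer (u): -26/3.

Therefore ∬_D (13x y) dx dy = -26/3.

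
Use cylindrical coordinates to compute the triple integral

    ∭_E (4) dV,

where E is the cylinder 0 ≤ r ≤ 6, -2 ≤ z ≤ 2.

In cylindrical coordinates, x = r cos(θ), y = r sin(θ), z = z, and dV = r dr dθ dz.

The integrand becomes 4, so

    ∭_E (4) dV = ∫_{0}^{2π} ∫_{0}^{6} ∫_{-2}^{2} (4) · r dz dr dθ.

Inner (z): 16r.
Middle (r from 0 to 6): 288.
Outer (θ): 576π.

Therefore the triple integral equals 576π.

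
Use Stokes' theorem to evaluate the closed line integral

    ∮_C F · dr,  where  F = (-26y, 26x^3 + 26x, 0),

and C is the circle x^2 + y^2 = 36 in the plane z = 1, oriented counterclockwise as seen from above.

Let S be the flat disk x^2 + y^2 ≤ 36 in the plane z = 1, with upward unit normal n̂ = ẑ. By Stokes' theorem,

    ∮_C F · dr = ∬_S (∇ × F) · n̂ dS = ∬_D (curl F)_z dA,

where D is the disk x^2 + y^2 ≤ 36.

Compute the curl of F = (-26y, 26x^3 + 26x, 0):
    (∇ × F)_x = ∂F_z/∂y - ∂F_y/∂z = 0,
    (∇ × F)_y = ∂F_x/∂z - ∂F_z/∂x = 0,
    (∇ × F)_z = ∂F_y/∂x - ∂F_x/∂y = 78x^2 + 52.

On z = 1, (curl F)_z = 78x^2 + 52.

Convert to polar (x = r cos θ, y = r sin θ, dA = r dr dθ); the integrand becomes 78r^2cos(θ)^2 + 52, so

    ∬_D (curl F)_z dA = ∫_0^{2π} ∫_0^{6} (78r^2cos(θ)^2 + 52) · r dr dθ.

Inner (r from 0 to 6): 25272cos(θ)^2 + 936.
Outer (θ from 0 to 2π): 27144π.

Therefore ∮_C F · dr = 27144π.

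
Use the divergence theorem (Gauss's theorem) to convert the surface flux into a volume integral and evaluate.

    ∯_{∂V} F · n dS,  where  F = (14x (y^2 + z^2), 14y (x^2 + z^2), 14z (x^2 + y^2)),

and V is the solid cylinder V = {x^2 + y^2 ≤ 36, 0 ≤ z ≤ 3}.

By the divergence theorem,

    ∯_{∂V} F · n dS = ∭_V (∇ · F) dV.

Compute the divergence:
    ∇ · F = ∂F_x/∂x + ∂F_y/∂y + ∂F_z/∂z = 14y^2 + 14z^2 + 14x^2 + 14z^2 + 14x^2 + 14y^2 = 28x^2 + 28y^2 + 28z^2.

In cylindrical coordinates, x = r cos(θ), y = r sin(θ), z = z, dV = r dr dθ dz, with 0 ≤ r ≤ 6, 0 ≤ θ ≤ 2π, 0 ≤ z ≤ 3.

The integrand, after substitution and multiplying by the volume element, becomes (28r^2 + 28z^2) · r, so

    ∭_V (∇·F) dV = ∫_0^{2π} ∫_0^{6} ∫_0^{3} (28r^2 + 28z^2) · r dz dr dθ.

Inner (z from 0 to 3): 84r (r^2 + 3).
Middle (r from 0 to 6): 31752.
Outer (θ from 0 to 2π): 63504π.

Therefore ∯_{∂V} F · n dS = 63504π.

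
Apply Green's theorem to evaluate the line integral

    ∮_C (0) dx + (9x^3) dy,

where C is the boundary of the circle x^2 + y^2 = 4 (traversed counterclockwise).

Green's theorem converts the closed line integral into a double integral over the enclosed region D:

    ∮_C P dx + Q dy = ∬_D (∂Q/∂x - ∂P/∂y) dA.

Here P = 0, Q = 9x^3, so

    ∂Q/∂x = 27x^2,    ∂P/∂y = 0,
    ∂Q/∂x - ∂P/∂y = 27x^2.

D is the region x^2 + y^2 ≤ 4. Evaluating the double integral:

In polar coordinates (x = r cos θ, y = r sin θ, dA = r dr dθ) the integrand becomes 27r^2cos(θ)^2, so

    ∬_D (27x^2) dA = ∫_0^{2π} ∫_0^{2} (27r^2cos(θ)^2) · r dr dθ.

Inner (r from 0 to 2): 108cos(θ)^2.
Outer (θ from 0 to 2π): 108π.

Therefore ∮_C P dx + Q dy = 108π.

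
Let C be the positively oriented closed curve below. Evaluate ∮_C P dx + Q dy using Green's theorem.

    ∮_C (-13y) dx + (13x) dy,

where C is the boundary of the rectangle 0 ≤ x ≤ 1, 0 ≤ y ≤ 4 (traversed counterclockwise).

Green's theorem converts the closed line integral into a double integral over the enclosed region D:

    ∮_C P dx + Q dy = ∬_D (∂Q/∂x - ∂P/∂y) dA.

Here P = -13y, Q = 13x, so

    ∂Q/∂x = 13,    ∂P/∂y = -13,
    ∂Q/∂x - ∂P/∂y = 26.

D is the region 0 ≤ x ≤ 1, 0 ≤ y ≤ 4. Evaluating the double integral:

    ∬_D (26) dA = ∫_0^{1} ∫_0^{4} (26) dy dx.

Inner (y from 0 to 4): 104.
Outer (x from 0 to 1): 104.

Therefore ∮_C P dx + Q dy = 104.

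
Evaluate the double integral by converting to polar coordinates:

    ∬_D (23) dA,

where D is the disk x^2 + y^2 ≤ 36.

The region D is 0 ≤ r ≤ 6, 0 ≤ θ ≤ 2π in polar coordinates, where x = r cos(θ), y = r sin(θ), and dA = r dr dθ.

Under the substitution, the integrand becomes 23, so

    ∬_D (23) dA = ∫_{0}^{2π} ∫_{0}^{6} (23) · r dr dθ.

Inner integral (in r): ∫_{0}^{6} (23) · r dr = 414.

Outer integral (in θ): ∫_{0}^{2π} (414) dθ = 828π.

Therefore ∬_D (23) dA = 828π.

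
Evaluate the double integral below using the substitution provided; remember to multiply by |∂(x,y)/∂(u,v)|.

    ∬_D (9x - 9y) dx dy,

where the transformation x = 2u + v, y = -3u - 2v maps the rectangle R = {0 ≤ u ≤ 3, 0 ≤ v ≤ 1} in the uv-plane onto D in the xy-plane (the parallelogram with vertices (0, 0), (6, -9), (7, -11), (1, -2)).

Compute the Jacobian determinant of (x, y) with respect to (u, v):

    ∂(x,y)/∂(u,v) = | 2  1 | = (2)(-2) - (1)(-3) = -1.
                   | -3  -2 |

Its absolute value is |J| = 1 (the area scaling factor).

Substituting x = 2u + v, y = -3u - 2v into the integrand,

    9x - 9y → 45u + 27v,

so the integral becomes

    ∬_R (45u + 27v) · |J| du dv = ∫_0^3 ∫_0^1 (45u + 27v) dv du.

Inner (v): 45u + 27/2.
Outer (u): 243.

Therefore ∬_D (9x - 9y) dx dy = 243.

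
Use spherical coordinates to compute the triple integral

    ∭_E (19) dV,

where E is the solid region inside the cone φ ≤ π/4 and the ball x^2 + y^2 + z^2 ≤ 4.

In spherical coordinates, x = ρ sin(φ) cos(θ), y = ρ sin(φ) sin(θ), z = ρ cos(φ), and dV = ρ^2 sin(φ) dρ dφ dθ.

The integrand becomes 19, so

    ∭_E (19) dV = ∫_{0}^{2π} ∫_{0}^{π/4} ∫_{0}^{2} (19) · ρ^2 sin(φ) dρ dφ dθ.

Inner (ρ): 152sin(φ)/3.
Middle (φ): 152/3 - 76sqrt(2)/3.
Outer (θ): 152π (2 - sqrt(2))/3.

Therefore the triple integral equals 152π (2 - sqrt(2))/3.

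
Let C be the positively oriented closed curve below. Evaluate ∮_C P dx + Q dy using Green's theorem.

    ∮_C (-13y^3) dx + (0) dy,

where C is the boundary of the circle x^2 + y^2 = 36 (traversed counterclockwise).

Green's theorem converts the closed line integral into a double integral over the enclosed region D:

    ∮_C P dx + Q dy = ∬_D (∂Q/∂x - ∂P/∂y) dA.

Here P = -13y^3, Q = 0, so

    ∂Q/∂x = 0,    ∂P/∂y = -39y^2,
    ∂Q/∂x - ∂P/∂y = 39y^2.

D is the region x^2 + y^2 ≤ 36. Evaluating the double integral:

In polar coordinates (x = r cos θ, y = r sin θ, dA = r dr dθ) the integrand becomes 39r^2sin(θ)^2, so

    ∬_D (39y^2) dA = ∫_0^{2π} ∫_0^{6} (39r^2sin(θ)^2) · r dr dθ.

Inner (r from 0 to 6): 12636sin(θ)^2.
Outer (θ from 0 to 2π): 12636π.

Therefore ∮_C P dx + Q dy = 12636π.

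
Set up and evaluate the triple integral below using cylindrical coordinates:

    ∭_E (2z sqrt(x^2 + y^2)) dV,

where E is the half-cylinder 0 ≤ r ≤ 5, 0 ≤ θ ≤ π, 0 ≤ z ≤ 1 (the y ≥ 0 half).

In cylindrical coordinates, x = r cos(θ), y = r sin(θ), z = z, and dV = r dr dθ dz.

The integrand becomes 2r z, so

    ∭_E (2z sqrt(x^2 + y^2)) dV = ∫_{0}^{π} ∫_{0}^{5} ∫_{0}^{1} (2r z) · r dz dr dθ.

Inner (z): r^2.
Middle (r from 0 to 5): 125/3.
Outer (θ): 125π/3.

Therefore the triple integral equals 125π/3.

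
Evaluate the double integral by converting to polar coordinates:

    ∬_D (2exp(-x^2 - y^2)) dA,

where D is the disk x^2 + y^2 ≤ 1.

The region D is 0 ≤ r ≤ 1, 0 ≤ θ ≤ 2π in polar coordinates, where x = r cos(θ), y = r sin(θ), and dA = r dr dθ.

Under the substitution, the integrand becomes 2exp(-r^2), so

    ∬_D (2exp(-x^2 - y^2)) dA = ∫_{0}^{2π} ∫_{0}^{1} (2exp(-r^2)) · r dr dθ.

Inner integral (in r): ∫_{0}^{1} (2exp(-r^2)) · r dr = 1 - exp(-1).

Outer integral (in θ): ∫_{0}^{2π} (1 - exp(-1)) dθ = -2π exp(-1) + 2π.

Therefore ∬_D (2exp(-x^2 - y^2)) dA = -2π exp(-1) + 2π.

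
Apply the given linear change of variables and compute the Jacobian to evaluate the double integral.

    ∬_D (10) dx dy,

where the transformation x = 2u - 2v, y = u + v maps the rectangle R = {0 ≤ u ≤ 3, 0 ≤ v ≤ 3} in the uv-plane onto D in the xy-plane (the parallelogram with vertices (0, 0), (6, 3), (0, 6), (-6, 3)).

Compute the Jacobian determinant of (x, y) with respect to (u, v):

    ∂(x,y)/∂(u,v) = | 2  -2 | = (2)(1) - (-2)(1) = 4.
                   | 1  1 |

Its absolute value is |J| = 4 (the area scaling factor).

Substituting x = 2u - 2v, y = u + v into the integrand,

    10 → 10,

so the integral becomes

    ∬_R (10) · |J| du dv = ∫_0^3 ∫_0^3 (40) dv du.

Inner (v): 120.
Outer (u): 360.

Therefore ∬_D (10) dx dy = 360.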